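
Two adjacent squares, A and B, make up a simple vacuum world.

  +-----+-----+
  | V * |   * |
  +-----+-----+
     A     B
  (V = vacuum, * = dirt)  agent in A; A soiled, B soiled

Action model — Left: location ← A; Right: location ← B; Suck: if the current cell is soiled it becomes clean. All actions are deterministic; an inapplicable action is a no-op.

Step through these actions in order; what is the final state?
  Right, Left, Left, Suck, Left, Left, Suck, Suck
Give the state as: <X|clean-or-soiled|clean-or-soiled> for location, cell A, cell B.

<A|clean|soiled>

t=1 Right ⇒ <B|soiled|soiled>
t=2 Left ⇒ <A|soiled|soiled>
t=3 Left ⇒ <A|soiled|soiled>
t=4 Suck ⇒ <A|clean|soiled>
t=5 Left ⇒ <A|clean|soiled>
t=6 Left ⇒ <A|clean|soiled>
t=7 Suck ⇒ <A|clean|soiled>
t=8 Suck ⇒ <A|clean|soiled>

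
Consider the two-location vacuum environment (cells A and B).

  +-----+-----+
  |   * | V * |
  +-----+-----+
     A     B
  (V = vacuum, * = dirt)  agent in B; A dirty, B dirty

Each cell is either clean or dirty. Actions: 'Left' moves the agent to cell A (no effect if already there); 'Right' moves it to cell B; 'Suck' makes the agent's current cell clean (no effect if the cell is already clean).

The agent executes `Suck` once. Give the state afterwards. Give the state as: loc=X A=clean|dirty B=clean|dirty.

start: loc=B A=dirty B=dirty
[1] after Suck: loc=B A=dirty B=clean

loc=B A=dirty B=clean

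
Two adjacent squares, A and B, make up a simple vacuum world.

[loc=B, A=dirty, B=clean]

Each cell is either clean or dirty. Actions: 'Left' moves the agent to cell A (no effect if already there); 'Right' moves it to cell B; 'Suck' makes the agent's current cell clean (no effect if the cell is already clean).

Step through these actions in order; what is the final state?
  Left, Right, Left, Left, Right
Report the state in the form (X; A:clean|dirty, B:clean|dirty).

step 1/5 (Left): (A; A:dirty, B:clean)
step 2/5 (Right): (B; A:dirty, B:clean)
step 3/5 (Left): (A; A:dirty, B:clean)
step 4/5 (Left): (A; A:dirty, B:clean)
step 5/5 (Right): (B; A:dirty, B:clean)

(B; A:dirty, B:clean)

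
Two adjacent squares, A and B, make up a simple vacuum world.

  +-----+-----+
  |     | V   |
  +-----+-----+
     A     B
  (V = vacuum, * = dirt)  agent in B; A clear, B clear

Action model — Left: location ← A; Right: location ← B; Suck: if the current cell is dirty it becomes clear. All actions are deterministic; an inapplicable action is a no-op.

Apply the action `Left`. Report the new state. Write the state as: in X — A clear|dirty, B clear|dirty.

start: in B — A clear, B clear
1. Left → in A — A clear, B clear

in A — A clear, B clear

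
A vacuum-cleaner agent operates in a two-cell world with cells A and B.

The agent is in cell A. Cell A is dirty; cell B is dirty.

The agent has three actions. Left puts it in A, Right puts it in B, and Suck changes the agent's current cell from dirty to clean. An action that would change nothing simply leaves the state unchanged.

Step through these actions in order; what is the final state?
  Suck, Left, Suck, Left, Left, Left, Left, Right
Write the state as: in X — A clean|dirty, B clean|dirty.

in B — A clean, B dirty

t=1 Suck ⇒ in A — A clean, B dirty
t=2 Left ⇒ in A — A clean, B dirty
t=3 Suck ⇒ in A — A clean, B dirty
t=4 Left ⇒ in A — A clean, B dirty
t=5 Left ⇒ in A — A clean, B dirty
t=6 Left ⇒ in A — A clean, B dirty
t=7 Left ⇒ in A — A clean, B dirty
t=8 Right ⇒ in B — A clean, B dirty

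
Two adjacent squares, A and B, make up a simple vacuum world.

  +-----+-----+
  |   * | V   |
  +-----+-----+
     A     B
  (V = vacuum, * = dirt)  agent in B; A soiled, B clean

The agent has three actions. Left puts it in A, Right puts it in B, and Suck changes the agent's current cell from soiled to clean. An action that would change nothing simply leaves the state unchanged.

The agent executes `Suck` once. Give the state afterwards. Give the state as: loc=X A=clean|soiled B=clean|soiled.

loc=B A=soiled B=clean

start: loc=B A=soiled B=clean
1) do Suck; now loc=B A=soiled B=clean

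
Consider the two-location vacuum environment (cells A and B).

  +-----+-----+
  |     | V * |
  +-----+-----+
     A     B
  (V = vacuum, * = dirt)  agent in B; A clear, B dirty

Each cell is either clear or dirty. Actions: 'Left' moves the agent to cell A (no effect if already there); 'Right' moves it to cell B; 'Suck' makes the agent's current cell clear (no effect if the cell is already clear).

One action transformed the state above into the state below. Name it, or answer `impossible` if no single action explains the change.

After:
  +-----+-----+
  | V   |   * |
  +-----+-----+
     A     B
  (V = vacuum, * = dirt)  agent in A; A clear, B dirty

Left

try  Left: <A|clear|dirty>  ← match
try Right: <B|clear|dirty>
try  Suck: <B|clear|clear>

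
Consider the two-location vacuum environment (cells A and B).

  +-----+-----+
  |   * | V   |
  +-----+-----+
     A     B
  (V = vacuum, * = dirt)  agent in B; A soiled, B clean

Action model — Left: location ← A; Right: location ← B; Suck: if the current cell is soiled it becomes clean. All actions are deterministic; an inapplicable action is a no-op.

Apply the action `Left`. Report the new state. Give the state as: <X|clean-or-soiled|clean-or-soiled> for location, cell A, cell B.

<A|soiled|clean>

start: <B|soiled|clean>
step 1/1 (Left): <A|soiled|clean>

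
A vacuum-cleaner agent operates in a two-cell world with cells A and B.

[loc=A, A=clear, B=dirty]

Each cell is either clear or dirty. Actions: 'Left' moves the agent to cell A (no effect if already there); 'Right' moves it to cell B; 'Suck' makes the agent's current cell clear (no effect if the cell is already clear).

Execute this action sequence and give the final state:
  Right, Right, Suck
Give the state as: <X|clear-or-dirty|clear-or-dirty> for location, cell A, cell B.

<B|clear|clear>

1) do Right; now <B|clear|dirty>
2) do Right; now <B|clear|dirty>
3) do Suck; now <B|clear|clear>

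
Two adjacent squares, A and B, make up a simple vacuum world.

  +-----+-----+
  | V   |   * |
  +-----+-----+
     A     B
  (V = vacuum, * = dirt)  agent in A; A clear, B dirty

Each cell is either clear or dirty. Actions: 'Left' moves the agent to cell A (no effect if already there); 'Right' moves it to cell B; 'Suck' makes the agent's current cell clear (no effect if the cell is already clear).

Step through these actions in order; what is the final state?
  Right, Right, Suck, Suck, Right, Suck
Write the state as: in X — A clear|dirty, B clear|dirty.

1) do Right; now in B — A clear, B dirty
2) do Right; now in B — A clear, B dirty
3) do Suck; now in B — A clear, B clear
4) do Suck; now in B — A clear, B clear
5) do Right; now in B — A clear, B clear
6) do Suck; now in B — A clear, B clear

in B — A clear, B clear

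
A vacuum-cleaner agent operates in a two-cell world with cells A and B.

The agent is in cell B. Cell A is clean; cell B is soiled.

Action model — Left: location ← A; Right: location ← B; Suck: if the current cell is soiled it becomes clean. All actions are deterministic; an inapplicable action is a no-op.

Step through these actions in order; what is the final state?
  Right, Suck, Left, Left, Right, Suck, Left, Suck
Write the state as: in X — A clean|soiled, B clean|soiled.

t=1 Right ⇒ in B — A clean, B soiled
t=2 Suck ⇒ in B — A clean, B clean
t=3 Left ⇒ in A — A clean, B clean
t=4 Left ⇒ in A — A clean, B clean
t=5 Right ⇒ in B — A clean, B clean
t=6 Suck ⇒ in B — A clean, B clean
t=7 Left ⇒ in A — A clean, B clean
t=8 Suck ⇒ in A — A clean, B clean

in A — A clean, B clean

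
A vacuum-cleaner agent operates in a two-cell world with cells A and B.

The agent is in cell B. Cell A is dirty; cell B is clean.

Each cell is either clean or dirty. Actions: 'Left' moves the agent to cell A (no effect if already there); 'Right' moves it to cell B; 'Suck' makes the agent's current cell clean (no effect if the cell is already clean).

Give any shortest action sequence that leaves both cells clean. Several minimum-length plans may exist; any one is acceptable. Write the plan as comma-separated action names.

Left, Suck

1) do Left; now <A|dirty|clean>
2) do Suck; now <A|clean|clean>
min 2: go A then Suck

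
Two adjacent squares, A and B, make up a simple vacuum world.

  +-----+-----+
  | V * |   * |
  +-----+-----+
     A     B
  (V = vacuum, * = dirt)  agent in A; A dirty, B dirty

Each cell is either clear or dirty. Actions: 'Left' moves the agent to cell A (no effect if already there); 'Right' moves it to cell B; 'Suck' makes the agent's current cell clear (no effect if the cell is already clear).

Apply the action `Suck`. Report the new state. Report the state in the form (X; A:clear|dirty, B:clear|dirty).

start: (A; A:dirty, B:dirty)
t=1 Suck ⇒ (A; A:clear, B:dirty)

(A; A:clear, B:dirty)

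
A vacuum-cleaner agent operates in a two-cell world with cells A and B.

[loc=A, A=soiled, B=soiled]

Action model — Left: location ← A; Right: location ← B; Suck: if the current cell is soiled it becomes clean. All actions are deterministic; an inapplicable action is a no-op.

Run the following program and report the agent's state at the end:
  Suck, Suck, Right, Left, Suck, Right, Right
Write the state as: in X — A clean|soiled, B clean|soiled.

in B — A clean, B soiled

step 1/7 (Suck): in A — A clean, B soiled
step 2/7 (Suck): in A — A clean, B soiled
step 3/7 (Right): in B — A clean, B soiled
step 4/7 (Left): in A — A clean, B soiled
step 5/7 (Suck): in A — A clean, B soiled
step 6/7 (Right): in B — A clean, B soiled
step 7/7 (Right): in B — A clean, B soiled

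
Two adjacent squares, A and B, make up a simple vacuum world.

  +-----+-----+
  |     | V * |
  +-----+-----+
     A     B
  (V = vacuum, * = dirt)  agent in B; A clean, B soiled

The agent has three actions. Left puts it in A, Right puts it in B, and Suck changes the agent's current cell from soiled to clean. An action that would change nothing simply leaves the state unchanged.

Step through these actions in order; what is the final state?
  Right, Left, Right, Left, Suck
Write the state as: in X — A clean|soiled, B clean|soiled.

in A — A clean, B soiled

t=1 Right ⇒ in B — A clean, B soiled
t=2 Left ⇒ in A — A clean, B soiled
t=3 Right ⇒ in B — A clean, B soiled
t=4 Left ⇒ in A — A clean, B soiled
t=5 Suck ⇒ in A — A clean, B soiled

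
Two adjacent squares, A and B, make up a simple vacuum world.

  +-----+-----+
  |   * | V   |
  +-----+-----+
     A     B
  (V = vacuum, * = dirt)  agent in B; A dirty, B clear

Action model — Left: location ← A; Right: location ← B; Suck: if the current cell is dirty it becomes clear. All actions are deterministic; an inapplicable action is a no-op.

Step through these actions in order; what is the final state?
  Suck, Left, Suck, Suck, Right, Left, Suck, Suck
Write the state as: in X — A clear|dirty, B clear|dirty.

in A — A clear, B clear

1. Suck → in B — A dirty, B clear
2. Left → in A — A dirty, B clear
3. Suck → in A — A clear, B clear
4. Suck → in A — A clear, B clear
5. Right → in B — A clear, B clear
6. Left → in A — A clear, B clear
7. Suck → in A — A clear, B clear
8. Suck → in A — A clear, B clear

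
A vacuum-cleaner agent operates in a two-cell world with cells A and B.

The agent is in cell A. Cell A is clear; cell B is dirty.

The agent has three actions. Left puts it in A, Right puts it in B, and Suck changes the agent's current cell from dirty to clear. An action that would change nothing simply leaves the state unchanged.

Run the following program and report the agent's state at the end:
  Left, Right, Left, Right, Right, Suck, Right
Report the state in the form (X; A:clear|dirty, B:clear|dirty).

1) do Left; now (A; A:clear, B:dirty)
2) do Right; now (B; A:clear, B:dirty)
3) do Left; now (A; A:clear, B:dirty)
4) do Right; now (B; A:clear, B:dirty)
5) do Right; now (B; A:clear, B:dirty)
6) do Suck; now (B; A:clear, B:clear)
7) do Right; now (B; A:clear, B:clear)

(B; A:clear, B:clear)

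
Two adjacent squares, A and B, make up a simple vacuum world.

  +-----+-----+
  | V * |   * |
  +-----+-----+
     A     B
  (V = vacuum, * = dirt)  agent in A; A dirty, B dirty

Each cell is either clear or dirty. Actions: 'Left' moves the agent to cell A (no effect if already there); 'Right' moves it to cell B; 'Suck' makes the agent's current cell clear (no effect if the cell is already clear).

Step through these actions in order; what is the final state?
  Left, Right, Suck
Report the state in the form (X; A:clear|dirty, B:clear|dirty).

(B; A:dirty, B:clear)

1) do Left; now (A; A:dirty, B:dirty)
2) do Right; now (B; A:dirty, B:dirty)
3) do Suck; now (B; A:dirty, B:clear)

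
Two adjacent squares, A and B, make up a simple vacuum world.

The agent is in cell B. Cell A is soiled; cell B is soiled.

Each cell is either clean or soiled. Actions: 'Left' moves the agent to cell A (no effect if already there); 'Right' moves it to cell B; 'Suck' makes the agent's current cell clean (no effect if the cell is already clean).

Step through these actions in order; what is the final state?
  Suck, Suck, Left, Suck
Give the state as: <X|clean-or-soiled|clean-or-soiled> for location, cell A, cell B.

<A|clean|clean>

[1] after Suck: <B|soiled|clean>
[2] after Suck: <B|soiled|clean>
[3] after Left: <A|soiled|clean>
[4] after Suck: <A|clean|clean>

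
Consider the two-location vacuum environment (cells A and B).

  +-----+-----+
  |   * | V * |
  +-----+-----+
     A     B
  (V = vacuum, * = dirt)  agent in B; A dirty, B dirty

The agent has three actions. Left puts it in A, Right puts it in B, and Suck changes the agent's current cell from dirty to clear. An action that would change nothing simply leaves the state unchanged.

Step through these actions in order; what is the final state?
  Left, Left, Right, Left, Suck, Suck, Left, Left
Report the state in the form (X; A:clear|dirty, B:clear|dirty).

1) do Left; now (A; A:dirty, B:dirty)
2) do Left; now (A; A:dirty, B:dirty)
3) do Right; now (B; A:dirty, B:dirty)
4) do Left; now (A; A:dirty, B:dirty)
5) do Suck; now (A; A:clear, B:dirty)
6) do Suck; now (A; A:clear, B:dirty)
7) do Left; now (A; A:clear, B:dirty)
8) do Left; now (A; A:clear, B:dirty)

(A; A:clear, B:dirty)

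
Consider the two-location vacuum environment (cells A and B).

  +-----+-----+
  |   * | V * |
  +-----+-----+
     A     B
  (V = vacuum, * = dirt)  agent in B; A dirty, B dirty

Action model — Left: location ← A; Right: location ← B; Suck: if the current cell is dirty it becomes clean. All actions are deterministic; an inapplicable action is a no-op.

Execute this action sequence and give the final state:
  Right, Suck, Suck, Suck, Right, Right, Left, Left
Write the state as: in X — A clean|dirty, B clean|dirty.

1) do Right; now in B — A dirty, B dirty
2) do Suck; now in B — A dirty, B clean
3) do Suck; now in B — A dirty, B clean
4) do Suck; now in B — A dirty, B clean
5) do Right; now in B — A dirty, B clean
6) do Right; now in B — A dirty, B clean
7) do Left; now in A — A dirty, B clean
8) do Left; now in A — A dirty, B clean

in A — A dirty, B clean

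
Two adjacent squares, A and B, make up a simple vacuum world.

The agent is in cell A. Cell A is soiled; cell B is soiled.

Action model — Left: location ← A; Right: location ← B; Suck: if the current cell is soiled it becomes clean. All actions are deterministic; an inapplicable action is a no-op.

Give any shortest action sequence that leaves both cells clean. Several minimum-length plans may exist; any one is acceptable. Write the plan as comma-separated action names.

t=1 Suck ⇒ (A; A:clean, B:soiled)
t=2 Right ⇒ (B; A:clean, B:soiled)
t=3 Suck ⇒ (B; A:clean, B:clean)
min 3: Suck A + move + Suck B

Suck, Right, Suck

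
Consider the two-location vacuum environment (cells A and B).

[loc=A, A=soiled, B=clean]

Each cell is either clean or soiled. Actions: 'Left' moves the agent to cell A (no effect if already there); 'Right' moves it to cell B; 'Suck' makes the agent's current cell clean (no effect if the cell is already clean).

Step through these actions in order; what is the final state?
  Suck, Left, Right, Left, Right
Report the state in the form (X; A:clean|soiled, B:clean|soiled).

(B; A:clean, B:clean)

step 1/5 (Suck): (A; A:clean, B:clean)
step 2/5 (Left): (A; A:clean, B:clean)
step 3/5 (Right): (B; A:clean, B:clean)
step 4/5 (Left): (A; A:clean, B:clean)
step 5/5 (Right): (B; A:clean, B:clean)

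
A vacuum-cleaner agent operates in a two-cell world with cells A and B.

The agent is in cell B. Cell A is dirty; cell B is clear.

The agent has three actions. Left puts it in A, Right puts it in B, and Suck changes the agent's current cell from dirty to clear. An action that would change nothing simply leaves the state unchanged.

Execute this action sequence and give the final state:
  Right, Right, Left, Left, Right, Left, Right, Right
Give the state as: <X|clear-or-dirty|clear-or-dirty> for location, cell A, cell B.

<B|dirty|clear>

step 1/8 (Right): <B|dirty|clear>
step 2/8 (Right): <B|dirty|clear>
step 3/8 (Left): <A|dirty|clear>
step 4/8 (Left): <A|dirty|clear>
step 5/8 (Right): <B|dirty|clear>
step 6/8 (Left): <A|dirty|clear>
step 7/8 (Right): <B|dirty|clear>
step 8/8 (Right): <B|dirty|clear>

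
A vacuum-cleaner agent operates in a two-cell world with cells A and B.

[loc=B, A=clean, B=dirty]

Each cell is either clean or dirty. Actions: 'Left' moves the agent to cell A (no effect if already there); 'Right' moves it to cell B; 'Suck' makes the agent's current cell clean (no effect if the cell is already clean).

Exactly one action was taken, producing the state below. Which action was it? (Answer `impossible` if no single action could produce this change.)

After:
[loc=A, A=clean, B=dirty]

Left

try  Left: <A|clean|dirty>  ← match
try Right: <B|clean|dirty>
try  Suck: <B|clean|clean>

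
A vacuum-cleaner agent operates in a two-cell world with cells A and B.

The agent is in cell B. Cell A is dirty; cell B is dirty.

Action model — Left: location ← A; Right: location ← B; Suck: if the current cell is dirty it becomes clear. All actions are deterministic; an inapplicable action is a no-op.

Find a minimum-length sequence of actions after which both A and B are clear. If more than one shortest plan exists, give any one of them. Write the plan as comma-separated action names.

Suck, Left, Suck

step 1/3 (Suck): loc=B A=dirty B=clear
step 2/3 (Left): loc=A A=dirty B=clear
step 3/3 (Suck): loc=A A=clear B=clear
min 3: Suck B + move + Suck A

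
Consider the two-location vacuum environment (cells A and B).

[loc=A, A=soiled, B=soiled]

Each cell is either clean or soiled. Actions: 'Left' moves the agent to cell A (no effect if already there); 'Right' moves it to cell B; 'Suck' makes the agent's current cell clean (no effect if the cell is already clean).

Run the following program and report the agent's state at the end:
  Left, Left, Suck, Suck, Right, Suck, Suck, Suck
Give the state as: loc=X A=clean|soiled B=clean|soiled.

[1] after Left: loc=A A=soiled B=soiled
[2] after Left: loc=A A=soiled B=soiled
[3] after Suck: loc=A A=clean B=soiled
[4] after Suck: loc=A A=clean B=soiled
[5] after Right: loc=B A=clean B=soiled
[6] after Suck: loc=B A=clean B=clean
[7] after Suck: loc=B A=clean B=clean
[8] after Suck: loc=B A=clean B=clean

loc=B A=clean B=clean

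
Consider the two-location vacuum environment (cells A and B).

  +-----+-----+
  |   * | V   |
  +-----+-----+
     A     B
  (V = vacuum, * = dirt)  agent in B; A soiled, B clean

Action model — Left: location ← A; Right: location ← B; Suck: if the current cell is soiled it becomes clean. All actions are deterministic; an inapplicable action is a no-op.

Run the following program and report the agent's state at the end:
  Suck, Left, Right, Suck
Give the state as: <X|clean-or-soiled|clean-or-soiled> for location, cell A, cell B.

1. Suck → <B|soiled|clean>
2. Left → <A|soiled|clean>
3. Right → <B|soiled|clean>
4. Suck → <B|soiled|clean>

<B|soiled|clean>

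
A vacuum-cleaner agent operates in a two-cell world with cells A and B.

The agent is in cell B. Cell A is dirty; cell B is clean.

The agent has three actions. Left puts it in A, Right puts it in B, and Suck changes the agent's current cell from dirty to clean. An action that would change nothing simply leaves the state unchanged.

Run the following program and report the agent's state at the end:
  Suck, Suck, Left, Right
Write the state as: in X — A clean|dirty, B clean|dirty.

[1] after Suck: in B — A dirty, B clean
[2] after Suck: in B — A dirty, B clean
[3] after Left: in A — A dirty, B clean
[4] after Right: in B — A dirty, B clean

in B — A dirty, B clean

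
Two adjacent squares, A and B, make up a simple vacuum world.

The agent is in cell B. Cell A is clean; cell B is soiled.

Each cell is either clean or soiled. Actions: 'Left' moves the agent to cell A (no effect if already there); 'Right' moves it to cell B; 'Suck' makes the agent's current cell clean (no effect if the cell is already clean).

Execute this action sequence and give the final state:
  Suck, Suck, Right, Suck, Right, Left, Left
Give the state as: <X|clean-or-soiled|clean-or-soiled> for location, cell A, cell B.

t=1 Suck ⇒ <B|clean|clean>
t=2 Suck ⇒ <B|clean|clean>
t=3 Right ⇒ <B|clean|clean>
t=4 Suck ⇒ <B|clean|clean>
t=5 Right ⇒ <B|clean|clean>
t=6 Left ⇒ <A|clean|clean>
t=7 Left ⇒ <A|clean|clean>

<A|clean|clean>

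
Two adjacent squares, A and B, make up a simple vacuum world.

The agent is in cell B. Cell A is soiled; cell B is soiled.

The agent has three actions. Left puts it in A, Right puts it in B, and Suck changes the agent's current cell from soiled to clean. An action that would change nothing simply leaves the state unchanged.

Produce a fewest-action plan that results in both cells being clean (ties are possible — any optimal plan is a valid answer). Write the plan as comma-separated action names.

Suck, Left, Suck

t=1 Suck ⇒ <B|soiled|clean>
t=2 Left ⇒ <A|soiled|clean>
t=3 Suck ⇒ <A|clean|clean>
min 3: Suck B + move + Suck A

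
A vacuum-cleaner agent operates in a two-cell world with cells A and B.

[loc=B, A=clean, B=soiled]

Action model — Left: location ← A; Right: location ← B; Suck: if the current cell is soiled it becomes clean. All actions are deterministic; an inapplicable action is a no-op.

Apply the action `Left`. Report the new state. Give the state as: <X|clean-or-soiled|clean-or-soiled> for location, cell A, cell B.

<A|clean|soiled>

start: <B|clean|soiled>
1) do Left; now <A|clean|soiled>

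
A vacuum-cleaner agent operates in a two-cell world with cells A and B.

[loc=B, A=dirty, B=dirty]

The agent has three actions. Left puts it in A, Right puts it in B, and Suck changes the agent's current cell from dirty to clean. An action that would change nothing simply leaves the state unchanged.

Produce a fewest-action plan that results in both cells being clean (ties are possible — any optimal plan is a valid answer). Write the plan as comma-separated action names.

Suck, Left, Suck

step 1/3 (Suck): loc=B A=dirty B=clean
step 2/3 (Left): loc=A A=dirty B=clean
step 3/3 (Suck): loc=A A=clean B=clean
min 3: Suck B + move + Suck A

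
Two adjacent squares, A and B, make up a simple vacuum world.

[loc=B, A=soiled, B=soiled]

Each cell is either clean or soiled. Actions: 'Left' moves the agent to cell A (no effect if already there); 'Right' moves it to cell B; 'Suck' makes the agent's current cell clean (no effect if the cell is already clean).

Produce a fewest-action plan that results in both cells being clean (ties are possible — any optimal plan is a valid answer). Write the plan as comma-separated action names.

Suck, Left, Suck

t=1 Suck ⇒ (B; A:soiled, B:clean)
t=2 Left ⇒ (A; A:soiled, B:clean)
t=3 Suck ⇒ (A; A:clean, B:clean)
min 3: Suck B + move + Suck A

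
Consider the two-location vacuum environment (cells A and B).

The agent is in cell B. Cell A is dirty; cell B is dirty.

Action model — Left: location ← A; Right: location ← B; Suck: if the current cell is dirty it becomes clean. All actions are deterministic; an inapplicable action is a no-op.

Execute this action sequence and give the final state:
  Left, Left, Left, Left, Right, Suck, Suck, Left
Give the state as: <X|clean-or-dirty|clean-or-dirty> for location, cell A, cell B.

<A|dirty|clean>

1) do Left; now <A|dirty|dirty>
2) do Left; now <A|dirty|dirty>
3) do Left; now <A|dirty|dirty>
4) do Left; now <A|dirty|dirty>
5) do Right; now <B|dirty|dirty>
6) do Suck; now <B|dirty|clean>
7) do Suck; now <B|dirty|clean>
8) do Left; now <A|dirty|clean>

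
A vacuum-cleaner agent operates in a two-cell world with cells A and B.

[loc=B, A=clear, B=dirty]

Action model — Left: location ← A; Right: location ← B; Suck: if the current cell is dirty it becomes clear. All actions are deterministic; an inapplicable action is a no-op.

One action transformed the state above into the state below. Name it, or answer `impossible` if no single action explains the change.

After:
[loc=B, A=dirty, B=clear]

try  Left: <A|clear|dirty>
try Right: <B|clear|dirty>
try  Suck: <B|clear|clear>
no single action produces the after-state

impossible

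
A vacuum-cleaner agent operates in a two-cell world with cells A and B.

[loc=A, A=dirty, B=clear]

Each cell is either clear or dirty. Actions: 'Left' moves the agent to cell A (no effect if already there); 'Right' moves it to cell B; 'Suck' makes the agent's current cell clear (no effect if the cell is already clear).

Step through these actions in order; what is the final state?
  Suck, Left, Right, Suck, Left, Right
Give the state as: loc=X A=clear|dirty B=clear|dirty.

t=1 Suck ⇒ loc=A A=clear B=clear
t=2 Left ⇒ loc=A A=clear B=clear
t=3 Right ⇒ loc=B A=clear B=clear
t=4 Suck ⇒ loc=B A=clear B=clear
t=5 Left ⇒ loc=A A=clear B=clear
t=6 Right ⇒ loc=B A=clear B=clear

loc=B A=clear B=clear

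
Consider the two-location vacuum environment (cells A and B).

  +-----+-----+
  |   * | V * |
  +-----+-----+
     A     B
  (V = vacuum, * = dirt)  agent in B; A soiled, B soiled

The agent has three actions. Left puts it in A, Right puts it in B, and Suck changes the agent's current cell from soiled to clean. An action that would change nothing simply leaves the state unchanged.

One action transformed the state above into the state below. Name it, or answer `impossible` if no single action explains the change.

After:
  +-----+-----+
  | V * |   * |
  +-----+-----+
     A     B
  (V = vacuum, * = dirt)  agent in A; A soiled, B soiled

Left

try  Left: loc=A A=soiled B=soiled  ← match
try Right: loc=B A=soiled B=soiled
try  Suck: loc=B A=soiled B=clean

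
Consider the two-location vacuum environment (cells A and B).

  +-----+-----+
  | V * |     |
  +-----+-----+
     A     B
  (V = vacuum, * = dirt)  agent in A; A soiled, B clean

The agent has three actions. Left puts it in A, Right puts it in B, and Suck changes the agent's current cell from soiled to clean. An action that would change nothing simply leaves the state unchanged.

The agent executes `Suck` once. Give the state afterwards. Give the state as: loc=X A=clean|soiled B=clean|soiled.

start: loc=A A=soiled B=clean
[1] after Suck: loc=A A=clean B=clean

loc=A A=clean B=clean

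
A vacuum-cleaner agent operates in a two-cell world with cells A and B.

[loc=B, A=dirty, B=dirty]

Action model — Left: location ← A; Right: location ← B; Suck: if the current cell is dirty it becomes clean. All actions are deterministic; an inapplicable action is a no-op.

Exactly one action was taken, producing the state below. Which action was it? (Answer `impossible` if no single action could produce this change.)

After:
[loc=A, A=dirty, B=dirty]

try  Left: loc=A A=dirty B=dirty  ← match
try Right: loc=B A=dirty B=dirty
try  Suck: loc=B A=dirty B=clean

Left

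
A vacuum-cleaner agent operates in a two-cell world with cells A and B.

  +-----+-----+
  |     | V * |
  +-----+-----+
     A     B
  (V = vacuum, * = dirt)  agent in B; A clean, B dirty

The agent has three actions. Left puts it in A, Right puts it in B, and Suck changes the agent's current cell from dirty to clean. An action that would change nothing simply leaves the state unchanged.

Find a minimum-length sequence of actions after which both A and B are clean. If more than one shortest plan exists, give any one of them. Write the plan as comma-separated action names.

Suck

1) do Suck; now <B|clean|clean>
min 1: B is dirty, one Suck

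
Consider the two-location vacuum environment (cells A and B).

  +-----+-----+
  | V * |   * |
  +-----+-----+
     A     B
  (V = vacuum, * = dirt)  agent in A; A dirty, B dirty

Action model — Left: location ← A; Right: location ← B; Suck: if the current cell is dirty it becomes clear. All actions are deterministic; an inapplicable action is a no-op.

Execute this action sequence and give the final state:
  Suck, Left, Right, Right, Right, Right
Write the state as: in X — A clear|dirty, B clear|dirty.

in B — A clear, B dirty

t=1 Suck ⇒ in A — A clear, B dirty
t=2 Left ⇒ in A — A clear, B dirty
t=3 Right ⇒ in B — A clear, B dirty
t=4 Right ⇒ in B — A clear, B dirty
t=5 Right ⇒ in B — A clear, B dirty
t=6 Right ⇒ in B — A clear, B dirty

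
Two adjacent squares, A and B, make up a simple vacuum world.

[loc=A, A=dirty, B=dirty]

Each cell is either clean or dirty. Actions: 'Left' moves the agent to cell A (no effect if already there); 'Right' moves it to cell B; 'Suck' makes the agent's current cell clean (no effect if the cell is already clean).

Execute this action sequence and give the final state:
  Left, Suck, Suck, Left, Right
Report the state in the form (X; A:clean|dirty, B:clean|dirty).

1. Left → (A; A:dirty, B:dirty)
2. Suck → (A; A:clean, B:dirty)
3. Suck → (A; A:clean, B:dirty)
4. Left → (A; A:clean, B:dirty)
5. Right → (B; A:clean, B:dirty)

(B; A:clean, B:dirty)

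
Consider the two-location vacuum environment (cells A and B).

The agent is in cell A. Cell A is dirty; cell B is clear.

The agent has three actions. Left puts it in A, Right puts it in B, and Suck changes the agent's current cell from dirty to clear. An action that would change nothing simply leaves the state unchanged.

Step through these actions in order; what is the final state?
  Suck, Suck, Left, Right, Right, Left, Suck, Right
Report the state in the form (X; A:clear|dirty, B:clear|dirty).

(B; A:clear, B:clear)

Suck (#1): (A; A:clear, B:clear)
Suck (#2): (A; A:clear, B:clear)
Left (#3): (A; A:clear, B:clear)
Right (#4): (B; A:clear, B:clear)
Right (#5): (B; A:clear, B:clear)
Left (#6): (A; A:clear, B:clear)
Suck (#7): (A; A:clear, B:clear)
Right (#8): (B; A:clear, B:clear)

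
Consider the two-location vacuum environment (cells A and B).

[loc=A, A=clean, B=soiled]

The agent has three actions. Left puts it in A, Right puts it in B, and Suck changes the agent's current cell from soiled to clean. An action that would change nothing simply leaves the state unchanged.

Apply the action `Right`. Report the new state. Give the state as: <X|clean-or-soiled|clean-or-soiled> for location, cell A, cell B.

<B|clean|soiled>

start: <A|clean|soiled>
step 1/1 (Right): <B|clean|soiled>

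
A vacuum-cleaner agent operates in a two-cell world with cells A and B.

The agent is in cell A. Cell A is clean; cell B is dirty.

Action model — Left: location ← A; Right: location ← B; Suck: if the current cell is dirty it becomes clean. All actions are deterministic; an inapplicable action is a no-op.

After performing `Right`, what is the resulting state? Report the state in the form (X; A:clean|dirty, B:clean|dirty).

(B; A:clean, B:dirty)

start: (A; A:clean, B:dirty)
1. Right → (B; A:clean, B:dirty)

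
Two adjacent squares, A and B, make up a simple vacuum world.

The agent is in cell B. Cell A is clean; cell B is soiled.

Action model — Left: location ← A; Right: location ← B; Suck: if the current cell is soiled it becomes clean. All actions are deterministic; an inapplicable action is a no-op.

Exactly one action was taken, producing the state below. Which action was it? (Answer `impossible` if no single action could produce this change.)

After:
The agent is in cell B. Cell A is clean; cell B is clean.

Suck

try  Left: (A; A:clean, B:soiled)
try Right: (B; A:clean, B:soiled)
try  Suck: (B; A:clean, B:clean)  ← match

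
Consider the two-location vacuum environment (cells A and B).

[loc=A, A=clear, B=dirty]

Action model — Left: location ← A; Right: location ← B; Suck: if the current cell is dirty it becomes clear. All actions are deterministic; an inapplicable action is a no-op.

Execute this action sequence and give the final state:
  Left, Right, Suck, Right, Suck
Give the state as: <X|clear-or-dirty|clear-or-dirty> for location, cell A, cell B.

<B|clear|clear>

step 1/5 (Left): <A|clear|dirty>
step 2/5 (Right): <B|clear|dirty>
step 3/5 (Suck): <B|clear|clear>
step 4/5 (Right): <B|clear|clear>
step 5/5 (Suck): <B|clear|clear>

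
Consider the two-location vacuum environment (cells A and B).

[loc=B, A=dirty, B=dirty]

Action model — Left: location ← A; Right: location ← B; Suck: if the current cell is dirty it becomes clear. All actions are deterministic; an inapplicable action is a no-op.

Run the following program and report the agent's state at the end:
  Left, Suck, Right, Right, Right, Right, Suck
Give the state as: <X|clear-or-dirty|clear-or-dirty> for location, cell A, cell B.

1) do Left; now <A|dirty|dirty>
2) do Suck; now <A|clear|dirty>
3) do Right; now <B|clear|dirty>
4) do Right; now <B|clear|dirty>
5) do Right; now <B|clear|dirty>
6) do Right; now <B|clear|dirty>
7) do Suck; now <B|clear|clear>

<B|clear|clear>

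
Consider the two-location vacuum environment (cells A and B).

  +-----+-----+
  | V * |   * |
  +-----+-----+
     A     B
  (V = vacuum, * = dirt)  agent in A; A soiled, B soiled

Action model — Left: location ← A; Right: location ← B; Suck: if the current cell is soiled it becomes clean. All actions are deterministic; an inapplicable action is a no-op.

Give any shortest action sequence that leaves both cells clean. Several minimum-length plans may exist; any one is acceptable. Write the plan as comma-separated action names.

1) do Suck; now in A — A clean, B soiled
2) do Right; now in B — A clean, B soiled
3) do Suck; now in B — A clean, B clean
min 3: Suck A + move + Suck B

Suck, Right, Suck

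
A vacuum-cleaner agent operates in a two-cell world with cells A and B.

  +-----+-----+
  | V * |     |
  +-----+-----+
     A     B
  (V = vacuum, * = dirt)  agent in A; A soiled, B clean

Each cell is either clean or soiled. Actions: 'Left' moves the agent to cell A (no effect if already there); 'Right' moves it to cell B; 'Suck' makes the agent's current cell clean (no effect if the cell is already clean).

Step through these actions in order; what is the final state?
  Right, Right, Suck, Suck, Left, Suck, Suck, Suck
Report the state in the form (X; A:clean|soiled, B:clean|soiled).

(A; A:clean, B:clean)

t=1 Right ⇒ (B; A:soiled, B:clean)
t=2 Right ⇒ (B; A:soiled, B:clean)
t=3 Suck ⇒ (B; A:soiled, B:clean)
t=4 Suck ⇒ (B; A:soiled, B:clean)
t=5 Left ⇒ (A; A:soiled, B:clean)
t=6 Suck ⇒ (A; A:clean, B:clean)
t=7 Suck ⇒ (A; A:clean, B:clean)
t=8 Suck ⇒ (A; A:clean, B:clean)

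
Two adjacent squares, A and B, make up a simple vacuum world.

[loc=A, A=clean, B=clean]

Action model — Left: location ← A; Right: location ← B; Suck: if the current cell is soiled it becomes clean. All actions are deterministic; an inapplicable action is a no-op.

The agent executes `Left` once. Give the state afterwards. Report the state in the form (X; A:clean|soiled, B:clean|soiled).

start: (A; A:clean, B:clean)
1) do Left; now (A; A:clean, B:clean)

(A; A:clean, B:clean)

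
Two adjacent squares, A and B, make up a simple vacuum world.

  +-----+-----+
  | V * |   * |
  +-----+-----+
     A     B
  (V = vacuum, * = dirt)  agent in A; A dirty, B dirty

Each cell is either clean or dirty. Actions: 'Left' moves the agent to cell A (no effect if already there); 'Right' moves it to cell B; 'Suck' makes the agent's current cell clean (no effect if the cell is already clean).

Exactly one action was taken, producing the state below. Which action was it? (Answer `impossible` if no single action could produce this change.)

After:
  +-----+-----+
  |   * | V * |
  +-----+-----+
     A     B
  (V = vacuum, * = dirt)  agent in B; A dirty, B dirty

try  Left: (A; A:dirty, B:dirty)
try Right: (B; A:dirty, B:dirty)  ← match
try  Suck: (A; A:clean, B:dirty)

Right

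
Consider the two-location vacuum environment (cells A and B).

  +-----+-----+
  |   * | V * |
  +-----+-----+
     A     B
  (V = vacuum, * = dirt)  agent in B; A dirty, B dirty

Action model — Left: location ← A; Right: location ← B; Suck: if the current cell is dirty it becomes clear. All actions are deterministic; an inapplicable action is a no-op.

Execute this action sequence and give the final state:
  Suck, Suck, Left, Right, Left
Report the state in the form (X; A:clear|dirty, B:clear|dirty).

(A; A:dirty, B:clear)

1) do Suck; now (B; A:dirty, B:clear)
2) do Suck; now (B; A:dirty, B:clear)
3) do Left; now (A; A:dirty, B:clear)
4) do Right; now (B; A:dirty, B:clear)
5) do Left; now (A; A:dirty, B:clear)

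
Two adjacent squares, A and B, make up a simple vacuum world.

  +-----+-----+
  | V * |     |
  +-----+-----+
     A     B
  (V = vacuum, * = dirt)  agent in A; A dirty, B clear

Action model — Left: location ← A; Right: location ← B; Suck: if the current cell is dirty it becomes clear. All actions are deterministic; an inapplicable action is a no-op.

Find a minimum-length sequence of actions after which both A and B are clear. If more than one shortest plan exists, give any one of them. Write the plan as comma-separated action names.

t=1 Suck ⇒ (A; A:clear, B:clear)
min 1: A is dirty, one Suck

Suck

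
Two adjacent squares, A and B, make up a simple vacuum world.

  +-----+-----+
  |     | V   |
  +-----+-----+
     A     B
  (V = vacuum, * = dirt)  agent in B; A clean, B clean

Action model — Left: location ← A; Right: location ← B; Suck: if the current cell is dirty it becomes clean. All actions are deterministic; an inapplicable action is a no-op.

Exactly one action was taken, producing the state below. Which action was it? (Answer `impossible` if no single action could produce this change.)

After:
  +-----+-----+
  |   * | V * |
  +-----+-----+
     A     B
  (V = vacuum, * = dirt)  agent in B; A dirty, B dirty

impossible

try  Left: (A; A:clean, B:clean)
try Right: (B; A:clean, B:clean)
try  Suck: (B; A:clean, B:clean)
no single action produces the after-state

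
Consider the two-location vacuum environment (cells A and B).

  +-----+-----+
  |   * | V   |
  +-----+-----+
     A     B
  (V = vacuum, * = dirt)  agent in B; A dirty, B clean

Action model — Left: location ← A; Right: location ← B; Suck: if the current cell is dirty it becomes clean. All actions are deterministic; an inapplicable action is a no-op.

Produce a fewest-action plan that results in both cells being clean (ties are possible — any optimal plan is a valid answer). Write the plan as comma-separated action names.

1) do Left; now in A — A dirty, B clean
2) do Suck; now in A — A clean, B clean
min 2: go A then Suck

Left, Suck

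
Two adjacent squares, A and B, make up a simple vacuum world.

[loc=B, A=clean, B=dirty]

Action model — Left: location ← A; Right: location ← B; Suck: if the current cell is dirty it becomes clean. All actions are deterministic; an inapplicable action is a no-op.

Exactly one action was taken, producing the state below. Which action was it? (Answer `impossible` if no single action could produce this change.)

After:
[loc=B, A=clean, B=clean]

try  Left: <A|clean|dirty>
try Right: <B|clean|dirty>
try  Suck: <B|clean|clean>  ← match

Suck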